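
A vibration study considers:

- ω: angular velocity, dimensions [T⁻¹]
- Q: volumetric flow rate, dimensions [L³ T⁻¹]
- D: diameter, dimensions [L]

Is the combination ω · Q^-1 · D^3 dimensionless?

yes

Sum the exponent of each base dimension across the product:
  L: [ω]_L − [Q]_L + 3·[D]_L = (0) − (3) + 3·(1) = 0
  T: [ω]_T − [Q]_T + 3·[D]_T = (-1) − (-1) + 3·(0) = 0
All base exponents vanish — dimensionless.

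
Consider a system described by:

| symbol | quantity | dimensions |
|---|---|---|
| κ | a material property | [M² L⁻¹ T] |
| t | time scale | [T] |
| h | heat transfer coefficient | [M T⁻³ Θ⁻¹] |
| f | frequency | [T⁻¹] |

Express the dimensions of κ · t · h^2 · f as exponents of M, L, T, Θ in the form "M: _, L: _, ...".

Collect each base-dimension exponent across the product:
  M: (2) + (0) + 2·(1) + (0) = 4
  L: (-1) + (0) + 2·(0) + (0) = -1
  T: (1) + (1) + 2·(-3) + (-1) = -5
  Θ: (0) + (0) + 2·(-1) + (0) = -2
So the dimensions are [M⁴ L⁻¹ T⁻⁵ Θ⁻²].

M: 4, L: -1, T: -5, Θ: -2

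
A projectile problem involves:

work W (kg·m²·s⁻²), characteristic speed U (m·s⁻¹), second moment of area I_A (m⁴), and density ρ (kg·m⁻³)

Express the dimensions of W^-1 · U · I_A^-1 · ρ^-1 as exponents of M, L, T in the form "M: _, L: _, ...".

Collect each base-dimension exponent across the product:
  M: −(1) + (0) − (0) − (1) = -2
  L: −(2) + (1) − (4) − (-3) = -2
  T: −(-2) + (-1) − (0) − (0) = 1
So the dimensions are [M⁻² L⁻² T].

M: -2, L: -2, T: 1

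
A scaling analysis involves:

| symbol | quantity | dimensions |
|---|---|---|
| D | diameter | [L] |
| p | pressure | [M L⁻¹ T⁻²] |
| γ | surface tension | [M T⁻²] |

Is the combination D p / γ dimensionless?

yes

Sum the exponent of each base dimension across the product:
  M: [D]_M + [p]_M − [γ]_M = (0) + (1) − (1) = 0
  L: [D]_L + [p]_L − [γ]_L = (1) + (-1) − (0) = 0
  T: [D]_T + [p]_T − [γ]_T = (0) + (-2) − (-2) = 0
All base exponents vanish — dimensionless.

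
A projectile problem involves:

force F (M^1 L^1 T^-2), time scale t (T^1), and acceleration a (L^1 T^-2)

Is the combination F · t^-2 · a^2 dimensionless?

no

Sum the exponent of each base dimension across the product:
  M: [F]_M − 2·[t]_M + 2·[a]_M = (1) − 2·(0) + 2·(0) = 1
  L: [F]_L − 2·[t]_L + 2·[a]_L = (1) − 2·(0) + 2·(1) = 3
  T: [F]_T − 2·[t]_T + 2·[a]_T = (-2) − 2·(1) + 2·(-2) = -8
Net dimensions [M L³ T⁻⁸] ≠ [1] — not dimensionless.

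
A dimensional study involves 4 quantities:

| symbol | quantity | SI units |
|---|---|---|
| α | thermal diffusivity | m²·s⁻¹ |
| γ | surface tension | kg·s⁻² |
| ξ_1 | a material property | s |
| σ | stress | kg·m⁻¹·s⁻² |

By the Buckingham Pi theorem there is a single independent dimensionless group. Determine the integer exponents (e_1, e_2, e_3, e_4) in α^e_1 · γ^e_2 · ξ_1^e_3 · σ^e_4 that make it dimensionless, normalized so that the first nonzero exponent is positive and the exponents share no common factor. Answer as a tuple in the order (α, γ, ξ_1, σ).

M: e_1·(0) + e_2·(1) + e_3·(0) + e_4·(1) = 0
L: e_1·(2) + e_2·(0) + e_3·(0) + e_4·(-1) = 0
T: e_1·(-1) + e_2·(-2) + e_3·(1) + e_4·(-2) = 0
Solving this homogeneous linear system for the smallest-integer solution (first nonzero entry positive) gives (1, -2, 1, 2).

(1, -2, 1, 2)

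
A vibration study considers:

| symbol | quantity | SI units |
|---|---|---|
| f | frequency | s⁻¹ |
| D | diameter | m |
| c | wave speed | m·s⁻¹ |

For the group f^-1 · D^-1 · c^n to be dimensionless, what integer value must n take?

Balance the L exponent: (1)·n from c, plus −(0) − (1) = -1 from the rest, must sum to zero.
n − 1 = 0, so n = 1.

1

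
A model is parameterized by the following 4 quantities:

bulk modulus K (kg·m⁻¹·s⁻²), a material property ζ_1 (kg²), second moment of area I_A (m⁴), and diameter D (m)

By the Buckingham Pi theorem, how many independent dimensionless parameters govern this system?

There are 4 variables and 3 base dimensions (M, L, T).
The dimension matrix has rank 3.
Independent dimensionless groups: 4 − 3 = 1.

1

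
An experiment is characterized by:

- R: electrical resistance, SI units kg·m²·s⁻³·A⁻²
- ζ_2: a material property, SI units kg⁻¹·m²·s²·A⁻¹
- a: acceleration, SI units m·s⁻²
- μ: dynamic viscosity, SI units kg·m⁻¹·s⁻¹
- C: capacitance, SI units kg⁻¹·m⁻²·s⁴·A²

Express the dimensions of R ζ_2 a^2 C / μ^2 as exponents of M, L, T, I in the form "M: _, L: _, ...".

M: -3, L: 6, T: 1, I: -1

Collect each base-dimension exponent across the product:
  M: (1) + (-1) + 2·(0) − 2·(1) + (-1) = -3
  L: (2) + (2) + 2·(1) − 2·(-1) + (-2) = 6
  T: (-3) + (2) + 2·(-2) − 2·(-1) + (4) = 1
  I: (-2) + (-1) + 2·(0) − 2·(0) + (2) = -1
So the dimensions are [M⁻³ L⁶ T I⁻¹].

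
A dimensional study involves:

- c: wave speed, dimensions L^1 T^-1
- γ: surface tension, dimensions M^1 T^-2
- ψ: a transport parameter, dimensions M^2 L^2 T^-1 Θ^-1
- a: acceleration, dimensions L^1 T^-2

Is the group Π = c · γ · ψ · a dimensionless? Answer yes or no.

no

Sum the exponent of each base dimension across the product:
  M: [c]_M + [γ]_M + [ψ]_M + [a]_M = (0) + (1) + (2) + (0) = 3
  L: [c]_L + [γ]_L + [ψ]_L + [a]_L = (1) + (0) + (2) + (1) = 4
  T: [c]_T + [γ]_T + [ψ]_T + [a]_T = (-1) + (-2) + (-1) + (-2) = -6
  Θ: [c]_Θ + [γ]_Θ + [ψ]_Θ + [a]_Θ = (0) + (0) + (-1) + (0) = -1
Net dimensions [M³ L⁴ T⁻⁶ Θ⁻¹] ≠ [1] — not dimensionless.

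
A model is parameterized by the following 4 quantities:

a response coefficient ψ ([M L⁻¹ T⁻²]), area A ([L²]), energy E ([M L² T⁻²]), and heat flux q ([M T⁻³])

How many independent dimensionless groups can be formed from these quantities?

There are 4 variables and 3 base dimensions (M, L, T).
The dimension matrix has rank 3.
Independent dimensionless groups: 4 − 3 = 1.

1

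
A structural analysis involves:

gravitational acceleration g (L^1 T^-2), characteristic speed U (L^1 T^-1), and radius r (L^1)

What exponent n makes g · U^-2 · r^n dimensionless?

1

Balance the L exponent: (1)·n from r, plus (1) − 2·(1) = -1 from the rest, must sum to zero.
n − 1 = 0, so n = 1.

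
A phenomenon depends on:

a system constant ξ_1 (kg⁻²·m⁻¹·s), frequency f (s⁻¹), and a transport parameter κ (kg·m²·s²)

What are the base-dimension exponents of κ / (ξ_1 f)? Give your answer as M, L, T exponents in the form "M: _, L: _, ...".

Collect each base-dimension exponent across the product:
  M: −(-2) − (0) + (1) = 3
  L: −(-1) − (0) + (2) = 3
  T: −(1) − (-1) + (2) = 2
So the dimensions are [M³ L³ T²].

M: 3, L: 3, T: 2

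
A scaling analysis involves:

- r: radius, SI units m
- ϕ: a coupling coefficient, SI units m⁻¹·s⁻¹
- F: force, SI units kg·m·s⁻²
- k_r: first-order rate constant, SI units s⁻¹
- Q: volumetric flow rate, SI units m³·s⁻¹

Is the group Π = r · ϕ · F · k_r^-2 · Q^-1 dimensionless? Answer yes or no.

no

Sum the exponent of each base dimension across the product:
  M: [r]_M + [ϕ]_M + [F]_M − 2·[k_r]_M − [Q]_M = (0) + (0) + (1) − 2·(0) − (0) = 1
  L: [r]_L + [ϕ]_L + [F]_L − 2·[k_r]_L − [Q]_L = (1) + (-1) + (1) − 2·(0) − (3) = -2
  T: [r]_T + [ϕ]_T + [F]_T − 2·[k_r]_T − [Q]_T = (0) + (-1) + (-2) − 2·(-1) − (-1) = 0
Net dimensions [M L⁻²] ≠ [1] — not dimensionless.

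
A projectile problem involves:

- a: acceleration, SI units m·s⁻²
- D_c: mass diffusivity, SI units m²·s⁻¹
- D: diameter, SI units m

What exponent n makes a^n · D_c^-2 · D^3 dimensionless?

1

Balance the L exponent: (1)·n from a, plus −2·(2) + 3·(1) = -1 from the rest, must sum to zero.
n − 1 = 0, so n = 1.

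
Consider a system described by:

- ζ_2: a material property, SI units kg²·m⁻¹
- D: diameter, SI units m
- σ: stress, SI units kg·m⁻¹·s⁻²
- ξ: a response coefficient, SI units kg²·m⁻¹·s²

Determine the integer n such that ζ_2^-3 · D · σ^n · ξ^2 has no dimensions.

Balance the M exponent: (1)·n from σ, plus −3·(2) + (0) + 2·(2) = -2 from the rest, must sum to zero.
n − 2 = 0, so n = 2.

2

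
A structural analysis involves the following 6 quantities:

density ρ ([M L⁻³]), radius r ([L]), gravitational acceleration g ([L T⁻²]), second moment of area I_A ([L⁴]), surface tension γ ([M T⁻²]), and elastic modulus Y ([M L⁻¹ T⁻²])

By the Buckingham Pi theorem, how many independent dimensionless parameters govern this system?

There are 6 variables and 3 base dimensions (M, L, T).
The dimension matrix has rank 3.
Independent dimensionless groups: 6 − 3 = 3.

3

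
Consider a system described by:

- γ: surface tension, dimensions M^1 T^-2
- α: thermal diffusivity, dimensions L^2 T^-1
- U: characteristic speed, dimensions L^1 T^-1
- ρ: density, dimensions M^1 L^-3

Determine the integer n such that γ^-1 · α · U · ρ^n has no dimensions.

1

Balance the M exponent: (1)·n from ρ, plus −(1) + (0) + (0) = -1 from the rest, must sum to zero.
n − 1 = 0, so n = 1.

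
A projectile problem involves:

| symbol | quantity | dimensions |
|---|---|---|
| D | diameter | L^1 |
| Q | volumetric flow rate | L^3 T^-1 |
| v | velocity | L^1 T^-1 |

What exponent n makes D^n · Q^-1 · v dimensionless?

2

Balance the L exponent: (1)·n from D, plus −(3) + (1) = -2 from the rest, must sum to zero.
n − 2 = 0, so n = 2.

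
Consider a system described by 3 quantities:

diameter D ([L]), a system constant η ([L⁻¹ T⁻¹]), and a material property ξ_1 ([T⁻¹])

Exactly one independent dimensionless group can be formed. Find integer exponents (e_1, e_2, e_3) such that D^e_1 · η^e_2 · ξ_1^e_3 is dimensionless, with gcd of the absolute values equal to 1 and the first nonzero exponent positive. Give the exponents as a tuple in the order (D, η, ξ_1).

L: e_1·(1) + e_2·(-1) + e_3·(0) = 0
T: e_1·(0) + e_2·(-1) + e_3·(-1) = 0
Solving this homogeneous linear system for the smallest-integer solution (first nonzero entry positive) gives (1, 1, -1).

(1, 1, -1)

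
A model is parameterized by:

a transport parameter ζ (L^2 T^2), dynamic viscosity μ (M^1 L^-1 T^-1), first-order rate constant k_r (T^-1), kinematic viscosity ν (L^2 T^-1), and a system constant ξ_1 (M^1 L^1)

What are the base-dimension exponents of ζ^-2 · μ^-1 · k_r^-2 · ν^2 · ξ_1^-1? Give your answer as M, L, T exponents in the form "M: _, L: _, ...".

M: -2, L: 0, T: -3

Collect each base-dimension exponent across the product:
  M: −2·(0) − (1) − 2·(0) + 2·(0) − (1) = -2
  L: −2·(2) − (-1) − 2·(0) + 2·(2) − (1) = 0
  T: −2·(2) − (-1) − 2·(-1) + 2·(-1) − (0) = -3
So the dimensions are [M⁻² T⁻³].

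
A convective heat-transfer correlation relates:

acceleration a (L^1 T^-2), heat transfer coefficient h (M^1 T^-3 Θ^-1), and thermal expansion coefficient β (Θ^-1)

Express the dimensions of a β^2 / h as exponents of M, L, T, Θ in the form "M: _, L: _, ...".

Collect each base-dimension exponent across the product:
  M: (0) − (1) + 2·(0) = -1
  L: (1) − (0) + 2·(0) = 1
  T: (-2) − (-3) + 2·(0) = 1
  Θ: (0) − (-1) + 2·(-1) = -1
So the dimensions are [M⁻¹ L T Θ⁻¹].

M: -1, L: 1, T: 1, Θ: -1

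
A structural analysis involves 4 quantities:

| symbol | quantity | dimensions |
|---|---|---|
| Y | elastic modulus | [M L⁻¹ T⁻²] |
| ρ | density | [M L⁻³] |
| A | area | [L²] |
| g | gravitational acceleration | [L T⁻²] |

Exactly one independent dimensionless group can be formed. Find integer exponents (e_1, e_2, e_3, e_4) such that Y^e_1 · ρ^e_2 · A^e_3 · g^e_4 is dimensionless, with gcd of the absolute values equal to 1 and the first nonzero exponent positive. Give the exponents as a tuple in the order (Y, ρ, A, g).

M: e_1·(1) + e_2·(1) + e_3·(0) + e_4·(0) = 0
L: e_1·(-1) + e_2·(-3) + e_3·(2) + e_4·(1) = 0
T: e_1·(-2) + e_2·(0) + e_3·(0) + e_4·(-2) = 0
Solving this homogeneous linear system for the smallest-integer solution (first nonzero entry positive) gives (2, -2, -1, -2).

(2, -2, -1, -2)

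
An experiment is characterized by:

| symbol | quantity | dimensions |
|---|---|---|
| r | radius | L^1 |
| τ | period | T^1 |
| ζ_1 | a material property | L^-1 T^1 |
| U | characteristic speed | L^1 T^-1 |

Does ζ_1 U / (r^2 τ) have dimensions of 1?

Sum the exponent of each base dimension across the product:
  L: −2·[r]_L − [τ]_L + [ζ_1]_L + [U]_L = −2·(1) − (0) + (-1) + (1) = -2
  T: −2·[r]_T − [τ]_T + [ζ_1]_T + [U]_T = −2·(0) − (1) + (1) + (-1) = -1
Net dimensions [L⁻² T⁻¹] ≠ [1] — not dimensionless.

no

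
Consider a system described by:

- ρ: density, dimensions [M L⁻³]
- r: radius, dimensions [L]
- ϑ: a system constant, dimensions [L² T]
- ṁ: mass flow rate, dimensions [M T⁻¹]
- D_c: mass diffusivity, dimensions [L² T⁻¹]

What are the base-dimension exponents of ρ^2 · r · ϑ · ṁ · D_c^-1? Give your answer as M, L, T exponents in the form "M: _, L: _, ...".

M: 3, L: -5, T: 1

Collect each base-dimension exponent across the product:
  M: 2·(1) + (0) + (0) + (1) − (0) = 3
  L: 2·(-3) + (1) + (2) + (0) − (2) = -5
  T: 2·(0) + (0) + (1) + (-1) − (-1) = 1
So the dimensions are [M³ L⁻⁵ T].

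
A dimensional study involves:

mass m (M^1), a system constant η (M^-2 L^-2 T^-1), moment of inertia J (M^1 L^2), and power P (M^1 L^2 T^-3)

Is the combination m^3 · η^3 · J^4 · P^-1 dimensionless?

Sum the exponent of each base dimension across the product:
  M: 3·[m]_M + 3·[η]_M + 4·[J]_M − [P]_M = 3·(1) + 3·(-2) + 4·(1) − (1) = 0
  L: 3·[m]_L + 3·[η]_L + 4·[J]_L − [P]_L = 3·(0) + 3·(-2) + 4·(2) − (2) = 0
  T: 3·[m]_T + 3·[η]_T + 4·[J]_T − [P]_T = 3·(0) + 3·(-1) + 4·(0) − (-3) = 0
All base exponents vanish — dimensionless.

yes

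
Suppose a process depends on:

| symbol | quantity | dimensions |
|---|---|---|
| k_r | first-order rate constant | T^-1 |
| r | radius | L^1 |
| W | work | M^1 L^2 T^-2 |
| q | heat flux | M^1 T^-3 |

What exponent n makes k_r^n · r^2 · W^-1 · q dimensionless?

Balance the T exponent: (-1)·n from k_r, plus 2·(0) − (-2) + (-3) = -1 from the rest, must sum to zero.
−n − 1 = 0, so n = -1.

-1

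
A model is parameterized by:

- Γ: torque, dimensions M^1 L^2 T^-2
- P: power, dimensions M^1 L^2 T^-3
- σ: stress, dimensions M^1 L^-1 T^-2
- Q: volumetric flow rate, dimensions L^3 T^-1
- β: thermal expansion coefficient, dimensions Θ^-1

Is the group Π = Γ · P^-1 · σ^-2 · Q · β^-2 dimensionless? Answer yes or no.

Sum the exponent of each base dimension across the product:
  M: [Γ]_M − [P]_M − 2·[σ]_M + [Q]_M − 2·[β]_M = (1) − (1) − 2·(1) + (0) − 2·(0) = -2
  L: [Γ]_L − [P]_L − 2·[σ]_L + [Q]_L − 2·[β]_L = (2) − (2) − 2·(-1) + (3) − 2·(0) = 5
  T: [Γ]_T − [P]_T − 2·[σ]_T + [Q]_T − 2·[β]_T = (-2) − (-3) − 2·(-2) + (-1) − 2·(0) = 4
  Θ: [Γ]_Θ − [P]_Θ − 2·[σ]_Θ + [Q]_Θ − 2·[β]_Θ = (0) − (0) − 2·(0) + (0) − 2·(-1) = 2
Net dimensions [M⁻² L⁵ T⁴ Θ²] ≠ [1] — not dimensionless.

no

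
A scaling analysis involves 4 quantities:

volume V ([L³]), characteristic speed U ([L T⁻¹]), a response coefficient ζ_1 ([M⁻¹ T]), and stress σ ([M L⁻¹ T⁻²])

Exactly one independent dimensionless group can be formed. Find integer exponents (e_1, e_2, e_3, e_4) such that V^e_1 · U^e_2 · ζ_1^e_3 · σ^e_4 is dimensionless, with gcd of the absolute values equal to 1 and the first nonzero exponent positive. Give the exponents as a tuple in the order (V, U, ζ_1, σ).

M: e_1·(0) + e_2·(0) + e_3·(-1) + e_4·(1) = 0
L: e_1·(3) + e_2·(1) + e_3·(0) + e_4·(-1) = 0
T: e_1·(0) + e_2·(-1) + e_3·(1) + e_4·(-2) = 0
Solving this homogeneous linear system for the smallest-integer solution (first nonzero entry positive) gives (2, -3, 3, 3).

(2, -3, 3, 3)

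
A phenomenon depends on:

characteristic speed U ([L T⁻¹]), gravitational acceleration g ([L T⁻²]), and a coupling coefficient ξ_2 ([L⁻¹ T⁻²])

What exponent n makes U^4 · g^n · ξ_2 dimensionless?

-3

Balance the L exponent: (1)·n from g, plus 4·(1) + (-1) = 3 from the rest, must sum to zero.
n + 3 = 0, so n = -3.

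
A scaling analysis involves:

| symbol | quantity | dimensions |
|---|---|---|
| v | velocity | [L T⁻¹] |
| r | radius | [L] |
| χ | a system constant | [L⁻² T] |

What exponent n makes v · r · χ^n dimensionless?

Balance the L exponent: (-2)·n from χ, plus (1) + (1) = 2 from the rest, must sum to zero.
-2n + 2 = 0, so n = 1.

1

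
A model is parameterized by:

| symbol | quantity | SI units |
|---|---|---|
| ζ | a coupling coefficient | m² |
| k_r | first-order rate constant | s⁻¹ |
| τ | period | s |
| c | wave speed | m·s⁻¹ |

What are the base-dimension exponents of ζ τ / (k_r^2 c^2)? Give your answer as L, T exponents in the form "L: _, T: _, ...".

L: 0, T: 5

Collect each base-dimension exponent across the product:
  L: (2) − 2·(0) + (0) − 2·(1) = 0
  T: (0) − 2·(-1) + (1) − 2·(-1) = 5
So the dimensions are [T⁵].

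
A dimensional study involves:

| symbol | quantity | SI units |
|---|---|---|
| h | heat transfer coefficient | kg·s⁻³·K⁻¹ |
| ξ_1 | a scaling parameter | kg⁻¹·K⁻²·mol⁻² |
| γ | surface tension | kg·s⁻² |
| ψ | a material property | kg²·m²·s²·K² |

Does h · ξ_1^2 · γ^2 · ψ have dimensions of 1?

Sum the exponent of each base dimension across the product:
  M: [h]_M + 2·[ξ_1]_M + 2·[γ]_M + [ψ]_M = (1) + 2·(-1) + 2·(1) + (2) = 3
  L: [h]_L + 2·[ξ_1]_L + 2·[γ]_L + [ψ]_L = (0) + 2·(0) + 2·(0) + (2) = 2
  T: [h]_T + 2·[ξ_1]_T + 2·[γ]_T + [ψ]_T = (-3) + 2·(0) + 2·(-2) + (2) = -5
  Θ: [h]_Θ + 2·[ξ_1]_Θ + 2·[γ]_Θ + [ψ]_Θ = (-1) + 2·(-2) + 2·(0) + (2) = -3
  N: [h]_N + 2·[ξ_1]_N + 2·[γ]_N + [ψ]_N = (0) + 2·(-2) + 2·(0) + (0) = -4
Net dimensions [M³ L² T⁻⁵ Θ⁻³ N⁻⁴] ≠ [1] — not dimensionless.

no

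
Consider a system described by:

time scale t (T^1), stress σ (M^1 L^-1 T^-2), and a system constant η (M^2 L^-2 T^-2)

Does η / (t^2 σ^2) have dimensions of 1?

Sum the exponent of each base dimension across the product:
  M: −2·[t]_M − 2·[σ]_M + [η]_M = −2·(0) − 2·(1) + (2) = 0
  L: −2·[t]_L − 2·[σ]_L + [η]_L = −2·(0) − 2·(-1) + (-2) = 0
  T: −2·[t]_T − 2·[σ]_T + [η]_T = −2·(1) − 2·(-2) + (-2) = 0
All base exponents vanish — dimensionless.

yes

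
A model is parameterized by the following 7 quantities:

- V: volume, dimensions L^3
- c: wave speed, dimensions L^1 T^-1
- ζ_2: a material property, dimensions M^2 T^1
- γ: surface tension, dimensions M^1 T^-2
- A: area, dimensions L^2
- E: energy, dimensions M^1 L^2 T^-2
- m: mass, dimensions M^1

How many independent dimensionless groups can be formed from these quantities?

There are 7 variables and 3 base dimensions (M, L, T).
The dimension matrix has rank 3.
Independent dimensionless groups: 7 − 3 = 4.

4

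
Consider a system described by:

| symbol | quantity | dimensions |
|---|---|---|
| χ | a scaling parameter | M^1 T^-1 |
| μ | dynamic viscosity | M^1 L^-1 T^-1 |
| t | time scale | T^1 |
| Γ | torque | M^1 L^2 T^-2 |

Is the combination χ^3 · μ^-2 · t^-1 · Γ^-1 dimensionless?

yes

Sum the exponent of each base dimension across the product:
  M: 3·[χ]_M − 2·[μ]_M − [t]_M − [Γ]_M = 3·(1) − 2·(1) − (0) − (1) = 0
  L: 3·[χ]_L − 2·[μ]_L − [t]_L − [Γ]_L = 3·(0) − 2·(-1) − (0) − (2) = 0
  T: 3·[χ]_T − 2·[μ]_T − [t]_T − [Γ]_T = 3·(-1) − 2·(-1) − (1) − (-2) = 0
All base exponents vanish — dimensionless.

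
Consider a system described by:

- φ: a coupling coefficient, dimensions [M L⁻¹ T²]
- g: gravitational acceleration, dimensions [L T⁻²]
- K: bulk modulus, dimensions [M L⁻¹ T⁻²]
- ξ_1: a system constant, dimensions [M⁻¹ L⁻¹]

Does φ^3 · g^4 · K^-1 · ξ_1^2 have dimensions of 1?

Sum the exponent of each base dimension across the product:
  M: 3·[φ]_M + 4·[g]_M − [K]_M + 2·[ξ_1]_M = 3·(1) + 4·(0) − (1) + 2·(-1) = 0
  L: 3·[φ]_L + 4·[g]_L − [K]_L + 2·[ξ_1]_L = 3·(-1) + 4·(1) − (-1) + 2·(-1) = 0
  T: 3·[φ]_T + 4·[g]_T − [K]_T + 2·[ξ_1]_T = 3·(2) + 4·(-2) − (-2) + 2·(0) = 0
All base exponents vanish — dimensionless.

yes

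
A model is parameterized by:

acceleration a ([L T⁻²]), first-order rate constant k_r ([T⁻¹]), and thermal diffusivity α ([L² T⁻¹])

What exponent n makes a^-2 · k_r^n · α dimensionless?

Balance the T exponent: (-1)·n from k_r, plus −2·(-2) + (-1) = 3 from the rest, must sum to zero.
−n + 3 = 0, so n = 3.

3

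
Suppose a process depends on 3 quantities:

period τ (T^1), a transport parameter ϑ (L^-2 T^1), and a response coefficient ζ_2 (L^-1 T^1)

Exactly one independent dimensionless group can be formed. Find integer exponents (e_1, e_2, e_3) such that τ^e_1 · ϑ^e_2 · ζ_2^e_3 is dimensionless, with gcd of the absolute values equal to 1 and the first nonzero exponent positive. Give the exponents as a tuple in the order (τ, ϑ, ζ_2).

(1, 1, -2)

L: e_1·(0) + e_2·(-2) + e_3·(-1) = 0
T: e_1·(1) + e_2·(1) + e_3·(1) = 0
Solving this homogeneous linear system for the smallest-integer solution (first nonzero entry positive) gives (1, 1, -2).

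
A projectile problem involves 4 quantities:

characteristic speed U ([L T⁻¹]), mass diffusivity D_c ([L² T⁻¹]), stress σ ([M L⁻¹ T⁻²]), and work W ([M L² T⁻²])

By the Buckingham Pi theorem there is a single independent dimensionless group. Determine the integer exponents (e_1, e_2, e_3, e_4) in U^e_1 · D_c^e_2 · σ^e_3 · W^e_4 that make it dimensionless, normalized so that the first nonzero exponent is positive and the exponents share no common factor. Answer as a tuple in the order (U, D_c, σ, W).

(3, -3, -1, 1)

M: e_1·(0) + e_2·(0) + e_3·(1) + e_4·(1) = 0
L: e_1·(1) + e_2·(2) + e_3·(-1) + e_4·(2) = 0
T: e_1·(-1) + e_2·(-1) + e_3·(-2) + e_4·(-2) = 0
Solving this homogeneous linear system for the smallest-integer solution (first nonzero entry positive) gives (3, -3, -1, 1).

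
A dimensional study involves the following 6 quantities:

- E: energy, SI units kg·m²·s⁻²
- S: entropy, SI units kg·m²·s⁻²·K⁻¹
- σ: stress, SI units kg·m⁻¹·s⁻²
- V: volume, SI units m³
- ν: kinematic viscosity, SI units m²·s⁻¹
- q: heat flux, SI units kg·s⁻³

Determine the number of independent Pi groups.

There are 6 variables and 4 base dimensions (M, L, T, Θ).
The dimension matrix has rank 4.
Independent dimensionless groups: 6 − 4 = 2.

2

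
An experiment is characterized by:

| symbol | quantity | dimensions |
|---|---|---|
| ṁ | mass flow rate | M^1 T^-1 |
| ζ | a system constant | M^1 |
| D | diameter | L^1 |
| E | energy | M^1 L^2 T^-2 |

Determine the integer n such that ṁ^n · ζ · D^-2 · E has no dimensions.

-2

Balance the M exponent: (1)·n from ṁ, plus (1) − 2·(0) + (1) = 2 from the rest, must sum to zero.
n + 2 = 0, so n = -2.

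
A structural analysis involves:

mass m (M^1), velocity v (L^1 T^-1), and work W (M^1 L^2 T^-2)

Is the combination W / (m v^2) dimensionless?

Sum the exponent of each base dimension across the product:
  M: −[m]_M − 2·[v]_M + [W]_M = −(1) − 2·(0) + (1) = 0
  L: −[m]_L − 2·[v]_L + [W]_L = −(0) − 2·(1) + (2) = 0
  T: −[m]_T − 2·[v]_T + [W]_T = −(0) − 2·(-1) + (-2) = 0
All base exponents vanish — dimensionless.

yes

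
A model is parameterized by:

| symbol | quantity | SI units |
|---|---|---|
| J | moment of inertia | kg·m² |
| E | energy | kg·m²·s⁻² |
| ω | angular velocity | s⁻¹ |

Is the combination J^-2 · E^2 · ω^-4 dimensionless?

Sum the exponent of each base dimension across the product:
  M: −2·[J]_M + 2·[E]_M − 4·[ω]_M = −2·(1) + 2·(1) − 4·(0) = 0
  L: −2·[J]_L + 2·[E]_L − 4·[ω]_L = −2·(2) + 2·(2) − 4·(0) = 0
  T: −2·[J]_T + 2·[E]_T − 4·[ω]_T = −2·(0) + 2·(-2) − 4·(-1) = 0
All base exponents vanish — dimensionless.

yes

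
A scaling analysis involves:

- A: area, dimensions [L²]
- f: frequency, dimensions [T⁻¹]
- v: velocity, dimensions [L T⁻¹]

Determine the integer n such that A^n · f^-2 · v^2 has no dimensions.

Balance the L exponent: (2)·n from A, plus −2·(0) + 2·(1) = 2 from the rest, must sum to zero.
2n + 2 = 0, so n = -1.

-1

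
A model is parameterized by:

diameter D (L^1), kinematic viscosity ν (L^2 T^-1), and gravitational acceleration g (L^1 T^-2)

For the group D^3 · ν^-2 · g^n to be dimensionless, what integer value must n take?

Balance the L exponent: (1)·n from g, plus 3·(1) − 2·(2) = -1 from the rest, must sum to zero.
n − 1 = 0, so n = 1.

1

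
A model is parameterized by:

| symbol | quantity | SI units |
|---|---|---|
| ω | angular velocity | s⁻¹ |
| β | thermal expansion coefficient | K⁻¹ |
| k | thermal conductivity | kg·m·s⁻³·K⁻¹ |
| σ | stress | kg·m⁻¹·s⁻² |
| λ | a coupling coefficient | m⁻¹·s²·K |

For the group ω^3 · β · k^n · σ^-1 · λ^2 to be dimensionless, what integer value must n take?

Balance the M exponent: (1)·n from k, plus 3·(0) + (0) − (1) + 2·(0) = -1 from the rest, must sum to zero.
n − 1 = 0, so n = 1.

1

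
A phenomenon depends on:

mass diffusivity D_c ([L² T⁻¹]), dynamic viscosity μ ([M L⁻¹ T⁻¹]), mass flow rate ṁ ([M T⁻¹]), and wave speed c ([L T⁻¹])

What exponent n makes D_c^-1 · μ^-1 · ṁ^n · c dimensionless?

Balance the M exponent: (1)·n from ṁ, plus −(0) − (1) + (0) = -1 from the rest, must sum to zero.
n − 1 = 0, so n = 1.

1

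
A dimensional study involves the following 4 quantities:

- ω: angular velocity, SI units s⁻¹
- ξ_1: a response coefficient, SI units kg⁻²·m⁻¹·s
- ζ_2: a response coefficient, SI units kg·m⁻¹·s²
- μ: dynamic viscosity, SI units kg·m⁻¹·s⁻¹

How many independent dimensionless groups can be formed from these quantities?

There are 4 variables and 3 base dimensions (M, L, T).
The dimension matrix has rank 3.
Independent dimensionless groups: 4 − 3 = 1.

1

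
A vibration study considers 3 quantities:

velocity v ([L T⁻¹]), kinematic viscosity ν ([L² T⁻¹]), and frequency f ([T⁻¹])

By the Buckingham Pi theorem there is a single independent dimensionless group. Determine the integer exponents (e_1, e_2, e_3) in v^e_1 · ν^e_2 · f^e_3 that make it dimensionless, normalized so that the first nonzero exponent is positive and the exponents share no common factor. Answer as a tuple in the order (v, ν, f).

L: e_1·(1) + e_2·(2) + e_3·(0) = 0
T: e_1·(-1) + e_2·(-1) + e_3·(-1) = 0
Solving this homogeneous linear system for the smallest-integer solution (first nonzero entry positive) gives (2, -1, -1).

(2, -1, -1)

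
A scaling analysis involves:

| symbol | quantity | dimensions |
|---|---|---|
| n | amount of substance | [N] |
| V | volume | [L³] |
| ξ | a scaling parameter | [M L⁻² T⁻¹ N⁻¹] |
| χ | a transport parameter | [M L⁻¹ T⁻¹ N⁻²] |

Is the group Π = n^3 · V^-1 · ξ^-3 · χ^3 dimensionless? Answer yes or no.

Sum the exponent of each base dimension across the product:
  M: 3·[n]_M − [V]_M − 3·[ξ]_M + 3·[χ]_M = 3·(0) − (0) − 3·(1) + 3·(1) = 0
  L: 3·[n]_L − [V]_L − 3·[ξ]_L + 3·[χ]_L = 3·(0) − (3) − 3·(-2) + 3·(-1) = 0
  T: 3·[n]_T − [V]_T − 3·[ξ]_T + 3·[χ]_T = 3·(0) − (0) − 3·(-1) + 3·(-1) = 0
  N: 3·[n]_N − [V]_N − 3·[ξ]_N + 3·[χ]_N = 3·(1) − (0) − 3·(-1) + 3·(-2) = 0
All base exponents vanish — dimensionless.

yes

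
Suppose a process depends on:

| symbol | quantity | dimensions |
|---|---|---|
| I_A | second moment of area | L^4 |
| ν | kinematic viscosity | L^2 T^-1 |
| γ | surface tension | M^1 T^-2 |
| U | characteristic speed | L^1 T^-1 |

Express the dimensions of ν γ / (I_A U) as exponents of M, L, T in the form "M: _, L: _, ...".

M: 1, L: -3, T: -2

Collect each base-dimension exponent across the product:
  M: −(0) + (0) + (1) − (0) = 1
  L: −(4) + (2) + (0) − (1) = -3
  T: −(0) + (-1) + (-2) − (-1) = -2
So the dimensions are [M L⁻³ T⁻²].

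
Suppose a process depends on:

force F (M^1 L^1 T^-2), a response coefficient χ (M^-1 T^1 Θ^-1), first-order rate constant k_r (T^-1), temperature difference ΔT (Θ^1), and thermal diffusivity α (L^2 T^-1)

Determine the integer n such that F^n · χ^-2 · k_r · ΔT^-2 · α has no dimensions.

Balance the M exponent: (1)·n from F, plus −2·(-1) + (0) − 2·(0) + (0) = 2 from the rest, must sum to zero.
n + 2 = 0, so n = -2.

-2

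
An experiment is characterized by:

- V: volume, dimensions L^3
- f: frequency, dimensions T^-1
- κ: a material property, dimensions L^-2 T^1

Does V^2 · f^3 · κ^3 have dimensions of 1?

Sum the exponent of each base dimension across the product:
  L: 2·[V]_L + 3·[f]_L + 3·[κ]_L = 2·(3) + 3·(0) + 3·(-2) = 0
  T: 2·[V]_T + 3·[f]_T + 3·[κ]_T = 2·(0) + 3·(-1) + 3·(1) = 0
All base exponents vanish — dimensionless.

yes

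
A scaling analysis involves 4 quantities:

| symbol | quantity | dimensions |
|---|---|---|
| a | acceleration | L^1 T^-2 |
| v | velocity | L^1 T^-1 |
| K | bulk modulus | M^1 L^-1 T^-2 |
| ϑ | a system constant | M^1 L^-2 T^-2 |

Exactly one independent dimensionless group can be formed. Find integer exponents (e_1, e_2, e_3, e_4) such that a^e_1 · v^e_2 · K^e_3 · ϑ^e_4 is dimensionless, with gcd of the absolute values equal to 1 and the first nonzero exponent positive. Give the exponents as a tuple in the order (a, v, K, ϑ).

M: e_1·(0) + e_2·(0) + e_3·(1) + e_4·(1) = 0
L: e_1·(1) + e_2·(1) + e_3·(-1) + e_4·(-2) = 0
T: e_1·(-2) + e_2·(-1) + e_3·(-2) + e_4·(-2) = 0
Solving this homogeneous linear system for the smallest-integer solution (first nonzero entry positive) gives (1, -2, 1, -1).

(1, -2, 1, -1)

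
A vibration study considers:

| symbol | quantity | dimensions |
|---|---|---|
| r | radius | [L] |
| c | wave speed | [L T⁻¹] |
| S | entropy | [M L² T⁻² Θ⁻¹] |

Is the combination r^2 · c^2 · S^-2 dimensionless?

Sum the exponent of each base dimension across the product:
  M: 2·[r]_M + 2·[c]_M − 2·[S]_M = 2·(0) + 2·(0) − 2·(1) = -2
  L: 2·[r]_L + 2·[c]_L − 2·[S]_L = 2·(1) + 2·(1) − 2·(2) = 0
  T: 2·[r]_T + 2·[c]_T − 2·[S]_T = 2·(0) + 2·(-1) − 2·(-2) = 2
  Θ: 2·[r]_Θ + 2·[c]_Θ − 2·[S]_Θ = 2·(0) + 2·(0) − 2·(-1) = 2
Net dimensions [M⁻² T² Θ²] ≠ [1] — not dimensionless.

no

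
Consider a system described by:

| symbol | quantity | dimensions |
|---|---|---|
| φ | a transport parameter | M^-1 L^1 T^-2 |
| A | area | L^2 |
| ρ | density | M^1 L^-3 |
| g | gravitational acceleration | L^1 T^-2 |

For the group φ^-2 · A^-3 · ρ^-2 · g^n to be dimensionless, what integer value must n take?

2

Balance the L exponent: (1)·n from g, plus −2·(1) − 3·(2) − 2·(-3) = -2 from the rest, must sum to zero.
n − 2 = 0, so n = 2.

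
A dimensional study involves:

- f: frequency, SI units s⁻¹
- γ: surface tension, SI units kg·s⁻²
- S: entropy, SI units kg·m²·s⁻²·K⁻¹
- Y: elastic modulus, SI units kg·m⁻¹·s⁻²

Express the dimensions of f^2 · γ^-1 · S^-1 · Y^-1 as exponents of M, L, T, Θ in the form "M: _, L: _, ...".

Collect each base-dimension exponent across the product:
  M: 2·(0) − (1) − (1) − (1) = -3
  L: 2·(0) − (0) − (2) − (-1) = -1
  T: 2·(-1) − (-2) − (-2) − (-2) = 4
  Θ: 2·(0) − (0) − (-1) − (0) = 1
So the dimensions are [M⁻³ L⁻¹ T⁴ Θ].

M: -3, L: -1, T: 4, Θ: 1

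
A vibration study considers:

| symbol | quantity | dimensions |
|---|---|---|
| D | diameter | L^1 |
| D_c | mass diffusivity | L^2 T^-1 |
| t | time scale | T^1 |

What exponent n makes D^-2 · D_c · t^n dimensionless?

1

Balance the T exponent: (1)·n from t, plus −2·(0) + (-1) = -1 from the rest, must sum to zero.
n − 1 = 0, so n = 1.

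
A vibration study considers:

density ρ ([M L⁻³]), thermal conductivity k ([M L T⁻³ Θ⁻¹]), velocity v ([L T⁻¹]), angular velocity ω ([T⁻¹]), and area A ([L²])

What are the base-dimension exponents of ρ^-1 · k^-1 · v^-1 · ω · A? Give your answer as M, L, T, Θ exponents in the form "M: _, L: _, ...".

M: -2, L: 3, T: 3, Θ: 1

Collect each base-dimension exponent across the product:
  M: −(1) − (1) − (0) + (0) + (0) = -2
  L: −(-3) − (1) − (1) + (0) + (2) = 3
  T: −(0) − (-3) − (-1) + (-1) + (0) = 3
  Θ: −(0) − (-1) − (0) + (0) + (0) = 1
So the dimensions are [M⁻² L³ T³ Θ].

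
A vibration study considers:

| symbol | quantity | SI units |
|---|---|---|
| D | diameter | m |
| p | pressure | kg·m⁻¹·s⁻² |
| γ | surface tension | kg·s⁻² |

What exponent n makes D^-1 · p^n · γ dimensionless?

Balance the M exponent: (1)·n from p, plus −(0) + (1) = 1 from the rest, must sum to zero.
n + 1 = 0, so n = -1.

-1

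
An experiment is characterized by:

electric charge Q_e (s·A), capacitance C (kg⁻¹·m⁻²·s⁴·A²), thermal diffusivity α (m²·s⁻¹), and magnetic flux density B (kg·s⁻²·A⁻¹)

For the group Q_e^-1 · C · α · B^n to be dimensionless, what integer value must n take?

1

Balance the M exponent: (1)·n from B, plus −(0) + (-1) + (0) = -1 from the rest, must sum to zero.
n − 1 = 0, so n = 1.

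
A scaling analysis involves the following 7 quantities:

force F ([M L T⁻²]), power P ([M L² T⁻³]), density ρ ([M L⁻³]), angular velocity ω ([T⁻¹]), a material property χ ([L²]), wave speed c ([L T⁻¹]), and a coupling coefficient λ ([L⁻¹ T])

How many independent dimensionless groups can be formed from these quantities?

4

There are 7 variables and 3 base dimensions (M, L, T).
The dimension matrix has rank 3.
Independent dimensionless groups: 7 − 3 = 4.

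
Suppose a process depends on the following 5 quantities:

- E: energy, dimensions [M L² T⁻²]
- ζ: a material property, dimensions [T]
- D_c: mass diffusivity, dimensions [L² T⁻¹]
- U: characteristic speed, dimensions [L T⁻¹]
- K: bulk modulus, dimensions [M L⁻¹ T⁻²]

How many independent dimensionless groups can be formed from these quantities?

2

There are 5 variables and 3 base dimensions (M, L, T).
The dimension matrix has rank 3.
Independent dimensionless groups: 5 − 3 = 2.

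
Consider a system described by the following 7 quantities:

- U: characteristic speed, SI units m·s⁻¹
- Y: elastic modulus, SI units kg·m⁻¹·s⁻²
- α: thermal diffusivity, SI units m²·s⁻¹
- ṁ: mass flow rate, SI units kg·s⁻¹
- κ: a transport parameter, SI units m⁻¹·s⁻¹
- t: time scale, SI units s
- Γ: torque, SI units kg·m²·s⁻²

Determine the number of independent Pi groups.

There are 7 variables and 3 base dimensions (M, L, T).
The dimension matrix has rank 3.
Independent dimensionless groups: 7 − 3 = 4.

4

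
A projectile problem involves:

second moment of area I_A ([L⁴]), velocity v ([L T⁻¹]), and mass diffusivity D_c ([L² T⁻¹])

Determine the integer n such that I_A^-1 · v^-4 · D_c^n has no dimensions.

Balance the L exponent: (2)·n from D_c, plus −(4) − 4·(1) = -8 from the rest, must sum to zero.
2n − 8 = 0, so n = 4.

4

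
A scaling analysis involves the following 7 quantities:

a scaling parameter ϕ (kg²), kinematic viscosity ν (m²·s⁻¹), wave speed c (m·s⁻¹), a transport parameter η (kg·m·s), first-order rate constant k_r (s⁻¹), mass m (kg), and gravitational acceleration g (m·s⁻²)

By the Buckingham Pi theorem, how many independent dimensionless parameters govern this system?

4

There are 7 variables and 3 base dimensions (M, L, T).
The dimension matrix has rank 3.
Independent dimensionless groups: 7 − 3 = 4.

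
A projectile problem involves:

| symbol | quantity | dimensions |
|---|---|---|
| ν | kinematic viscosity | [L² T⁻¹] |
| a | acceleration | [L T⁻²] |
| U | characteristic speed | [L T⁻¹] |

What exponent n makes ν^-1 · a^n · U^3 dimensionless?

-1

Balance the L exponent: (1)·n from a, plus −(2) + 3·(1) = 1 from the rest, must sum to zero.
n + 1 = 0, so n = -1.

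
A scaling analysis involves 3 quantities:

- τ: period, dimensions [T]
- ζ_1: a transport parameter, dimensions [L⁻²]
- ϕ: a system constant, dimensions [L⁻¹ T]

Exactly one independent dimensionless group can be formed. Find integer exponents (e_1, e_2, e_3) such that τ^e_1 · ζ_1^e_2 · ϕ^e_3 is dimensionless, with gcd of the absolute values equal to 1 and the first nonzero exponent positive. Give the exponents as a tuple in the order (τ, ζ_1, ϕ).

L: e_1·(0) + e_2·(-2) + e_3·(-1) = 0
T: e_1·(1) + e_2·(0) + e_3·(1) = 0
Solving this homogeneous linear system for the smallest-integer solution (first nonzero entry positive) gives (2, 1, -2).

(2, 1, -2)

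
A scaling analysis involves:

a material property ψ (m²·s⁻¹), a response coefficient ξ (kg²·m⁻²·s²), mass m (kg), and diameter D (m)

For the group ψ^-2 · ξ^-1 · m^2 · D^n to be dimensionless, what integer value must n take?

Balance the L exponent: (1)·n from D, plus −2·(2) − (-2) + 2·(0) = -2 from the rest, must sum to zero.
n − 2 = 0, so n = 2.

2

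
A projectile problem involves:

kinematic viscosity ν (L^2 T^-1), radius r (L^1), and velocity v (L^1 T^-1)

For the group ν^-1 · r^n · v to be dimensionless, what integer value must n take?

Balance the L exponent: (1)·n from r, plus −(2) + (1) = -1 from the rest, must sum to zero.
n − 1 = 0, so n = 1.

1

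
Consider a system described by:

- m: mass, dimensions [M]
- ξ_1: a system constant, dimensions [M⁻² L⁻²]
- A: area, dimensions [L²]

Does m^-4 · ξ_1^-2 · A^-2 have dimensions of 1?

yes

Sum the exponent of each base dimension across the product:
  M: −4·[m]_M − 2·[ξ_1]_M − 2·[A]_M = −4·(1) − 2·(-2) − 2·(0) = 0
  L: −4·[m]_L − 2·[ξ_1]_L − 2·[A]_L = −4·(0) − 2·(-2) − 2·(2) = 0
  T: −4·[m]_T − 2·[ξ_1]_T − 2·[A]_T = −4·(0) − 2·(0) − 2·(0) = 0
All base exponents vanish — dimensionless.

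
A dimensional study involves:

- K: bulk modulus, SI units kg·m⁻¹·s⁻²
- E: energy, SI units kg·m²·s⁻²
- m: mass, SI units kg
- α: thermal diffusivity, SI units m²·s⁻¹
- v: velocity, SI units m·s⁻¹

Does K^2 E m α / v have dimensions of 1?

Sum the exponent of each base dimension across the product:
  M: 2·[K]_M + [E]_M + [m]_M + [α]_M − [v]_M = 2·(1) + (1) + (1) + (0) − (0) = 4
  L: 2·[K]_L + [E]_L + [m]_L + [α]_L − [v]_L = 2·(-1) + (2) + (0) + (2) − (1) = 1
  T: 2·[K]_T + [E]_T + [m]_T + [α]_T − [v]_T = 2·(-2) + (-2) + (0) + (-1) − (-1) = -6
Net dimensions [M⁴ L T⁻⁶] ≠ [1] — not dimensionless.

no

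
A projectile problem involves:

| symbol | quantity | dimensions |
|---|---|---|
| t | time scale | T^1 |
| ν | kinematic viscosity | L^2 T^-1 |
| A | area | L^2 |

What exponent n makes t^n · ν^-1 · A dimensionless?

-1

Balance the T exponent: (1)·n from t, plus −(-1) + (0) = 1 from the rest, must sum to zero.
n + 1 = 0, so n = -1.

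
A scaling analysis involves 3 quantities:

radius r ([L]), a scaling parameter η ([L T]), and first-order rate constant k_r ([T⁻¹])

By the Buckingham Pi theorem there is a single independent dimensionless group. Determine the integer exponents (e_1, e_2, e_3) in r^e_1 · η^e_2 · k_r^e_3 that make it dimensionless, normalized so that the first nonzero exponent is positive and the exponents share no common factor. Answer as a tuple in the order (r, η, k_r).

(1, -1, -1)

L: e_1·(1) + e_2·(1) + e_3·(0) = 0
T: e_1·(0) + e_2·(1) + e_3·(-1) = 0
Solving this homogeneous linear system for the smallest-integer solution (first nonzero entry positive) gives (1, -1, -1).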